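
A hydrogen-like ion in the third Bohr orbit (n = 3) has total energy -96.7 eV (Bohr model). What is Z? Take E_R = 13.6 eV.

8

E_n = −E_R Z²/n² ⇒ Z² = −E_n n²/E_R = 96.7 × 3² / 13.6 ≈ 63.99
Z = 8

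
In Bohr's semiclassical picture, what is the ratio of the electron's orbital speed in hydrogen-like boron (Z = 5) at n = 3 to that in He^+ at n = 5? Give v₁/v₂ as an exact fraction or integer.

v ∝ Z^1 · n^-1
v₁/v₂ = (5/2)^1 · (3/5)^-1 = 25/6

25/6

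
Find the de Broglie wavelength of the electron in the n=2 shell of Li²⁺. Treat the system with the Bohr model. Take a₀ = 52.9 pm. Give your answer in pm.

222 pm

The Bohr quantisation condition is nλ = 2πr_n.
r_n = n²a₀/Z = 70.5 pm
λ = 2πr_n/n = 2π·70.5/2 = 222 pm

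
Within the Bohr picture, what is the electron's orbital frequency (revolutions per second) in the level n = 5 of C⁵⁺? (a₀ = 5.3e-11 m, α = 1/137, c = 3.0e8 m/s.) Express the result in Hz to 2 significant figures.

1.9e15 Hz

r = n²a₀/Z = 2.2e-10 m, v = Zαc/n = 2.6e6 m/s
f = v/(2πr) = 1.9e15 Hz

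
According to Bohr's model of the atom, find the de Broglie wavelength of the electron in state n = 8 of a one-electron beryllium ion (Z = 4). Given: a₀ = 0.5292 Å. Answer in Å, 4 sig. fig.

6.650 Å

The Bohr quantisation condition is nλ = 2πr_n.
r_n = n²a₀/Z = 8.467 Å
λ = 2πr_n/n = 2π·8.467/8 = 6.650 Å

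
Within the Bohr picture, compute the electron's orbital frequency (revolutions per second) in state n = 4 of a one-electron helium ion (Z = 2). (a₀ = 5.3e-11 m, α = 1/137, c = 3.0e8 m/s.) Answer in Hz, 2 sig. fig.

4.1e14 Hz

r = n²a₀/Z = 4.2e-10 m, v = Zαc/n = 1.1e6 m/s
f = v/(2πr) = 4.1e14 Hz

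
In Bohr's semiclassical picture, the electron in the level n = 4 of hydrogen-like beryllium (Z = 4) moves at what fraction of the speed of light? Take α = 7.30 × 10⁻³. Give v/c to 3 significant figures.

v_n = Zαc/n, so v/c = Zα/n = 4 × 0.00730 / 4 = 0.00730

0.00730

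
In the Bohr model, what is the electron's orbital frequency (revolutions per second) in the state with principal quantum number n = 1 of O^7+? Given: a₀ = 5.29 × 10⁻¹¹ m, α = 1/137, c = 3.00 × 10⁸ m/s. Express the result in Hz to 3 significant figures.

r = n²a₀/Z = 6.61 × 10⁻¹² m, v = Zαc/n = 1.75 × 10⁷ m/s
f = v/(2πr) = 4.22 × 10¹⁷ Hz

4.22 × 10¹⁷ Hz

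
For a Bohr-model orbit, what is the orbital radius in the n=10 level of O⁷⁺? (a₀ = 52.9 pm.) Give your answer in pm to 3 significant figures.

661 pm

r_n = n²a₀/Z = 10² × 52.9 / 8
    = 100 × 52.9 / 8 = 661 pm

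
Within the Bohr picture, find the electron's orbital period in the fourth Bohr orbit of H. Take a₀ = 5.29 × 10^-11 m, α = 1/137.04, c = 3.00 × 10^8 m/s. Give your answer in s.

r = n²a₀/Z = 4²·5.29 × 10^-11/1 = 8.46 × 10^-10 m
v = Zαc/n = 1·0.00730·3.00 × 10^8/4 = 5.47 × 10^5 m/s
T = 2πr/v = 9.72 × 10^-15 s

9.72 × 10^-15 s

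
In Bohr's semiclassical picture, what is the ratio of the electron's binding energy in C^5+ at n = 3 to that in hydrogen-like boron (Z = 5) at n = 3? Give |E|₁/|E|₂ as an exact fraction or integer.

|E| ∝ Z^2 · n^-2
|E|₁/|E|₂ = (6/5)^2 · (3/3)^-2 = 36/25

36/25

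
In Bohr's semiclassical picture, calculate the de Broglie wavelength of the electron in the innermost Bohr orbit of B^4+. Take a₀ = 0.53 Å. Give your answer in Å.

The Bohr quantisation condition is nλ = 2πr_n.
r_n = n²a₀/Z = 0.11 Å
λ = 2πr_n/n = 2π·0.11/1 = 0.67 Å

0.67 Å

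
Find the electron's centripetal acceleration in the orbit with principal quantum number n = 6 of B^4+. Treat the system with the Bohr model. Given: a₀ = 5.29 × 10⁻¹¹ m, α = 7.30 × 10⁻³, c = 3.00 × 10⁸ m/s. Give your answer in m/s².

8.74 × 10²¹ m/s²

r = n²a₀/Z = 3.81 × 10⁻¹⁰ m, v = Zαc/n = 1.82 × 10⁶ m/s
a = v²/r = (1.82 × 10⁶)² / 3.81 × 10⁻¹⁰ = 8.74 × 10²¹ m/s²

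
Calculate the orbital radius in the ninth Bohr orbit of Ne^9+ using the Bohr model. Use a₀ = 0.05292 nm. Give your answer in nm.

0.4287 nm

r_n = n²a₀/Z = 9² × 0.05292 / 10
    = 81 × 0.05292 / 10 = 0.4287 nm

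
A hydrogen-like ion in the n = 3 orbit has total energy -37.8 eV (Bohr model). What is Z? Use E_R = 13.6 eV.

E_n = −E_R Z²/n² ⇒ Z² = −E_n n²/E_R = 37.8 × 3² / 13.6 ≈ 25.01
Z = 5

5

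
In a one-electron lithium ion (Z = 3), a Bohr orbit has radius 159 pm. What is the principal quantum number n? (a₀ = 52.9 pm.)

r_n = n²a₀/Z ⇒ n² = rZ/a₀ = 159 × 3 / 52.9 ≈ 9.02
n = 3

3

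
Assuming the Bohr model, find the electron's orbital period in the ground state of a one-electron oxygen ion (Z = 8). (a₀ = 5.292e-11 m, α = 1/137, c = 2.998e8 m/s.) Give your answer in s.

r = n²a₀/Z = 1²·5.292e-11/8 = 6.615e-12 m
v = Zαc/n = 8·0.007299·2.998e8/1 = 1.751e7 m/s
T = 2πr/v = 2.374e-18 s

2.374e-18 s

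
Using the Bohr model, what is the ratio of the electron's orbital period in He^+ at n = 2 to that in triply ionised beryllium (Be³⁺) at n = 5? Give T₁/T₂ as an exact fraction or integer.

T ∝ Z^-2 · n^3
T₁/T₂ = (2/4)^-2 · (2/5)^3 = 32/125

32/125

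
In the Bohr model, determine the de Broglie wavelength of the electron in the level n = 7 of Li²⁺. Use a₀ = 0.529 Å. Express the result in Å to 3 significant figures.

The Bohr quantisation condition is nλ = 2πr_n.
r_n = n²a₀/Z = 8.64 Å
λ = 2πr_n/n = 2π·8.64/7 = 7.76 Å

7.76 Å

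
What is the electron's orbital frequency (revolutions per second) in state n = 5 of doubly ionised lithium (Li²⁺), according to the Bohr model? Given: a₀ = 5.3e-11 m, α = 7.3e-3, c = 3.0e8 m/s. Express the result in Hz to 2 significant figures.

4.7e14 Hz

r = n²a₀/Z = 4.4e-10 m, v = Zαc/n = 1.3e6 m/s
f = v/(2πr) = 4.7e14 Hz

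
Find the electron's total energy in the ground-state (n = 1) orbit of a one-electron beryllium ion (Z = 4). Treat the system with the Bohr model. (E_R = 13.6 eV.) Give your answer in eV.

-218 eV

E_n = −E_R·Z²/n² = −13.6 × 4²/1² = -218 eV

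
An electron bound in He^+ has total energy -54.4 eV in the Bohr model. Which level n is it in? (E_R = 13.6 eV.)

E_n = −E_R Z²/n² ⇒ n² = E_R Z²/(−E_n) = 13.6 × 2² / 54.4 ≈ 1.00
n = 1

1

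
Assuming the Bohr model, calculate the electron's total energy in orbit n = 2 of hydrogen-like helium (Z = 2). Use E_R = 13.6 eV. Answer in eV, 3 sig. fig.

E_n = −E_R·Z²/n² = −13.6 × 2²/2² = -13.6 eV

-13.6 eV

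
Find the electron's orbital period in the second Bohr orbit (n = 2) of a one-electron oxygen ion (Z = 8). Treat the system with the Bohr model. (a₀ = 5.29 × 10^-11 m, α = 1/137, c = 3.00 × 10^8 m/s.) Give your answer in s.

1.90 × 10^-17 s

r = n²a₀/Z = 2²·5.29 × 10^-11/8 = 2.65 × 10^-11 m
v = Zαc/n = 8·0.00730·3.00 × 10^8/2 = 8.76 × 10^6 m/s
T = 2πr/v = 1.90 × 10^-17 s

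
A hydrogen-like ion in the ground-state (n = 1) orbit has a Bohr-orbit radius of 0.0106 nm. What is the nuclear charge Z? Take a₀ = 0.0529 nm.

r_n = n²a₀/Z ⇒ Z = n²a₀/r = 1² × 0.0529 / 0.0106 ≈ 4.99
Z = 5

5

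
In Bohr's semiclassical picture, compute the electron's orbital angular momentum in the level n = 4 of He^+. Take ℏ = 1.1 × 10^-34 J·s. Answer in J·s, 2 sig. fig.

4.4 × 10^-34 J·s

L_n = nℏ = 4 × 1.1 × 10^-34 = 4.4 × 10^-34 J·s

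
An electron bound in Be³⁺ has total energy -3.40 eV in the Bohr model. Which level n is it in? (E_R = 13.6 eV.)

E_n = −E_R Z²/n² ⇒ n² = E_R Z²/(−E_n) = 13.6 × 4² / 3.40 ≈ 64.00
n = 8

8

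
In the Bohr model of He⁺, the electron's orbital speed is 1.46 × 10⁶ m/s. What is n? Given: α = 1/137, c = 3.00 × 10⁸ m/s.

3

v_n = Zαc/n ⇒ n = Zαc/v = 2 × 0.00730 × 3.00 × 10⁸ / 1.46 × 10⁶ ≈ 3.00
n = 3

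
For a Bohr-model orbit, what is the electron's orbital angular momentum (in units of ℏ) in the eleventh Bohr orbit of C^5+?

11

L_n = nℏ, so L/ℏ = n = 11.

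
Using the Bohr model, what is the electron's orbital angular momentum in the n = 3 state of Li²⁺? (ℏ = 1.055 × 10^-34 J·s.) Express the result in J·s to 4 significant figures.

3.165 × 10^-34 J·s

L_n = nℏ = 3 × 1.055 × 10^-34 = 3.165 × 10^-34 J·s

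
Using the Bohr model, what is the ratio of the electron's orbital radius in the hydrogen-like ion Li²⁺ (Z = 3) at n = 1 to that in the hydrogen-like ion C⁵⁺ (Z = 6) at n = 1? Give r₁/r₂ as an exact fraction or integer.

r ∝ Z^-1 · n^2
r₁/r₂ = (3/6)^-1 · (1/1)^2 = 2

2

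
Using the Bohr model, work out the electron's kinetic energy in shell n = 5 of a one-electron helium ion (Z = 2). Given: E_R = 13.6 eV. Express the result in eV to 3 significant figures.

For a Coulomb orbit the virial theorem gives K = −E_n.
E_n = −E_R·Z²/n², so K = E_R·Z²/n² = 13.6 × 2²/5² = 2.18 eV

2.18 eV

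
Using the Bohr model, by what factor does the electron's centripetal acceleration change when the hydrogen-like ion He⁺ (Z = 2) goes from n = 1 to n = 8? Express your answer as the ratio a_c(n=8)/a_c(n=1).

1/4096

a_c ∝ Z^3 · n^-4; with Z fixed, a_c ∝ n^-4.
a_c(n=8)/a_c(n=1) = (8/1)^-4 = 1/4096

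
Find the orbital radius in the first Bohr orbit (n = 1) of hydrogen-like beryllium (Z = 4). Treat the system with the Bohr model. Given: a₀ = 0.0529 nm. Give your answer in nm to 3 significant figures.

r_n = n²a₀/Z = 1² × 0.0529 / 4
    = 1 × 0.0529 / 4 = 0.0132 nm

0.0132 nm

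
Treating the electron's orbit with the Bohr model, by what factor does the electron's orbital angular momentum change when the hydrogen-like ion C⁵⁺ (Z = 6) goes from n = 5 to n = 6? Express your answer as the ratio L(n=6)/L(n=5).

6/5

L = nℏ depends only on n, so L ∝ n.
L(n=6)/L(n=5) = (6/5)^1 = 6/5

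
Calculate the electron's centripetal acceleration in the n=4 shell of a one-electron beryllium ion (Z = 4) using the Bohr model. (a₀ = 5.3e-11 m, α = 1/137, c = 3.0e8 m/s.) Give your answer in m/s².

r = n²a₀/Z = 2.1e-10 m, v = Zαc/n = 2.2e6 m/s
a = v²/r = (2.2e6)² / 2.1e-10 = 2.3e22 m/s²

2.3e22 m/s²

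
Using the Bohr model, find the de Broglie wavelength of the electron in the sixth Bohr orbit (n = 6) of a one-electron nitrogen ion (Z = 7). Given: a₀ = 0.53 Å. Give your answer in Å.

2.9 Å

The Bohr quantisation condition is nλ = 2πr_n.
r_n = n²a₀/Z = 2.7 Å
λ = 2πr_n/n = 2π·2.7/6 = 2.9 Å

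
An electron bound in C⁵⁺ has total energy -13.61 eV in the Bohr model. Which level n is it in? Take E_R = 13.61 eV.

6

E_n = −E_R Z²/n² ⇒ n² = E_R Z²/(−E_n) = 13.61 × 6² / 13.61 ≈ 36.00
n = 6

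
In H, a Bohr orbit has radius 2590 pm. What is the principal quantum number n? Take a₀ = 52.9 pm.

r_n = n²a₀/Z ⇒ n² = rZ/a₀ = 2590 × 1 / 52.9 ≈ 48.96
n = 7

7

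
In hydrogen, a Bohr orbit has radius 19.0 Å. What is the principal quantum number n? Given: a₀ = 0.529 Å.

6

r_n = n²a₀/Z ⇒ n² = rZ/a₀ = 19.0 × 1 / 0.529 ≈ 35.92
n = 6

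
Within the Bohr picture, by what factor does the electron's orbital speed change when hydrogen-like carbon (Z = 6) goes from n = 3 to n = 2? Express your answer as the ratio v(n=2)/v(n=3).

3/2

v ∝ Z^1 · n^-1; with Z fixed, v ∝ n^-1.
v(n=2)/v(n=3) = (2/3)^-1 = 3/2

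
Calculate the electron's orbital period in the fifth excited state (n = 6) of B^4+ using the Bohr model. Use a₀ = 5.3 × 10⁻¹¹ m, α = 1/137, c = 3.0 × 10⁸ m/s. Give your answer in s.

r = n²a₀/Z = 6²·5.3 × 10⁻¹¹/5 = 3.8 × 10⁻¹⁰ m
v = Zαc/n = 5·0.0073·3.0 × 10⁸/6 = 1.8 × 10⁶ m/s
T = 2πr/v = 1.3 × 10⁻¹⁵ s

1.3 × 10⁻¹⁵ s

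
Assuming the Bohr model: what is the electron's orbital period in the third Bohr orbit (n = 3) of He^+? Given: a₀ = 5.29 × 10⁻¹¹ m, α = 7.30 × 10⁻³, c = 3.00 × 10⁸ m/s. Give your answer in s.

r = n²a₀/Z = 3²·5.29 × 10⁻¹¹/2 = 2.38 × 10⁻¹⁰ m
v = Zαc/n = 2·0.00730·3.00 × 10⁸/3 = 1.46 × 10⁶ m/s
T = 2πr/v = 1.02 × 10⁻¹⁵ s

1.02 × 10⁻¹⁵ s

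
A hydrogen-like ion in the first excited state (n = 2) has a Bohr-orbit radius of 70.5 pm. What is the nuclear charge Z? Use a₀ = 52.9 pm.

r_n = n²a₀/Z ⇒ Z = n²a₀/r = 2² × 52.9 / 70.5 ≈ 3.00
Z = 3

3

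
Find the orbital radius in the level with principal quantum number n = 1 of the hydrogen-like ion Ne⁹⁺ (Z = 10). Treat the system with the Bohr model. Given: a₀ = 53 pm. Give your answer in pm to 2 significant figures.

5.3 pm

r_n = n²a₀/Z = 1² × 53 / 10
    = 1 × 53 / 10 = 5.3 pm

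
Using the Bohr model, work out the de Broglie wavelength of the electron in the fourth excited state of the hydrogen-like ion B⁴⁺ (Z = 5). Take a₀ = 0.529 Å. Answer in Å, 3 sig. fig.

The Bohr quantisation condition is nλ = 2πr_n.
r_n = n²a₀/Z = 2.65 Å
λ = 2πr_n/n = 2π·2.65/5 = 3.32 Å

3.32 Å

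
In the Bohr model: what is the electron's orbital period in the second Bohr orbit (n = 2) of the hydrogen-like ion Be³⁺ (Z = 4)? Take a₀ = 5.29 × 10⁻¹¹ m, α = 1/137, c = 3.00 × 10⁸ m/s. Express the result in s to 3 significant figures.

7.59 × 10⁻¹⁷ s

r = n²a₀/Z = 2²·5.29 × 10⁻¹¹/4 = 5.29 × 10⁻¹¹ m
v = Zαc/n = 4·0.00730·3.00 × 10⁸/2 = 4.38 × 10⁶ m/s
T = 2πr/v = 7.59 × 10⁻¹⁷ s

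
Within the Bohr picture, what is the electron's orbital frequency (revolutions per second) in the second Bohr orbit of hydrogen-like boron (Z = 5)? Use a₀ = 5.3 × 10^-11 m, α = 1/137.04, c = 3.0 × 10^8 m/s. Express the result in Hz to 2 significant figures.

r = n²a₀/Z = 4.2 × 10^-11 m, v = Zαc/n = 5.5 × 10^6 m/s
f = v/(2πr) = 2.1 × 10^16 Hz

2.1 × 10^16 Hz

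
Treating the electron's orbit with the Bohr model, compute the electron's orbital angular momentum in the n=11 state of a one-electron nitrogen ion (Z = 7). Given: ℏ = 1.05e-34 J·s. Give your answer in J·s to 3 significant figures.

1.16e-33 J·s

L_n = nℏ = 11 × 1.05e-34 = 1.16e-33 J·s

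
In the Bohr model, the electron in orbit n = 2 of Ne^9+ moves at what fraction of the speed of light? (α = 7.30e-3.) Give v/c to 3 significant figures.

0.0365

v_n = Zαc/n, so v/c = Zα/n = 10 × 0.00730 / 2 = 0.0365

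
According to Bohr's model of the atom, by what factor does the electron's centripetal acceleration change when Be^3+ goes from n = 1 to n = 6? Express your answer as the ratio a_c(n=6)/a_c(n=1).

1/1296

a_c ∝ Z^3 · n^-4; with Z fixed, a_c ∝ n^-4.
a_c(n=6)/a_c(n=1) = (6/1)^-4 = 1/1296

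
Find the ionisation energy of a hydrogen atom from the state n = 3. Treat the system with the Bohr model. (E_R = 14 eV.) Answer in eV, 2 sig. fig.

1.6 eV

E_n = −E_R·Z²/n² = −14 × 1²/3² eV = -1.6 eV
Ionisation energy = −E_n = 1.6 eV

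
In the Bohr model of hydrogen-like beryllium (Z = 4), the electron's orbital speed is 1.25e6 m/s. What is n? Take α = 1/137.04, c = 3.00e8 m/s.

v_n = Zαc/n ⇒ n = Zαc/v = 4 × 0.00730 × 3.00e8 / 1.25e6 ≈ 7.01
n = 7

7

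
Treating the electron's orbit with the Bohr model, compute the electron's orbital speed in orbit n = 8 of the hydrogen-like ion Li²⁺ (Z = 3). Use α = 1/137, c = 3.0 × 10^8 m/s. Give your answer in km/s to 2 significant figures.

820 km/s

v_n = Zαc/n = 3 × 0.0073 × 3.0 × 10^8 / 8
    = 820 km/s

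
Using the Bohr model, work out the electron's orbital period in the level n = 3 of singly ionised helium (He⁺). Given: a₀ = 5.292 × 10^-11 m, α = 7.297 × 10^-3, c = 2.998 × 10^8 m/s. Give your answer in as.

1026 as

r = n²a₀/Z = 3²·5.292 × 10^-11/2 = 2.381 × 10^-10 m
v = Zαc/n = 2·0.007297·2.998 × 10^8/3 = 1.458 × 10^6 m/s
T = 2πr/v = 1.026 × 10^-15 s = 1026 as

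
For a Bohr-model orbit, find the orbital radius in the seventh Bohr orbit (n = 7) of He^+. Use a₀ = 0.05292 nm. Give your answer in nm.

r_n = n²a₀/Z = 7² × 0.05292 / 2
    = 49 × 0.05292 / 2 = 1.297 nm

1.297 nm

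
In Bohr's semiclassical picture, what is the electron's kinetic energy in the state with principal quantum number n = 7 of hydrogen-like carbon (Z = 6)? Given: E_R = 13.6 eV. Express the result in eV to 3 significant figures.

For a Coulomb orbit the virial theorem gives K = −E_n.
E_n = −E_R·Z²/n², so K = E_R·Z²/n² = 13.6 × 6²/7² = 9.99 eV

9.99 eV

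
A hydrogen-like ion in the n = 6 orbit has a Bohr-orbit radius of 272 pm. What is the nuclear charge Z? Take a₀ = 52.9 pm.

7

r_n = n²a₀/Z ⇒ Z = n²a₀/r = 6² × 52.9 / 272 ≈ 7.00
Z = 7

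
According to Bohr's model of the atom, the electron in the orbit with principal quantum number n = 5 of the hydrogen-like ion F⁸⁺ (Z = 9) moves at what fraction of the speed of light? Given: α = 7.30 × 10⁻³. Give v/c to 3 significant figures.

v_n = Zαc/n, so v/c = Zα/n = 9 × 0.00730 / 5 = 0.0131

0.0131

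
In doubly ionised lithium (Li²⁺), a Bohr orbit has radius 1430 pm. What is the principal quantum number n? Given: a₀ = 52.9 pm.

9

r_n = n²a₀/Z ⇒ n² = rZ/a₀ = 1430 × 3 / 52.9 ≈ 81.10
n = 9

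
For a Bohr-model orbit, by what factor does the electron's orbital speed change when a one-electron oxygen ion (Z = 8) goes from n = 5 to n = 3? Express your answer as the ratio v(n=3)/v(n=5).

5/3

v ∝ Z^1 · n^-1; with Z fixed, v ∝ n^-1.
v(n=3)/v(n=5) = (3/5)^-1 = 5/3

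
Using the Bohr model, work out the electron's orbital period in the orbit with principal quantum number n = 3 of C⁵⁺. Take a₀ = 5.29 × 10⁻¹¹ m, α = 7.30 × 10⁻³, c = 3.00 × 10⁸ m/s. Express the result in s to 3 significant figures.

1.14 × 10⁻¹⁶ s

r = n²a₀/Z = 3²·5.29 × 10⁻¹¹/6 = 7.94 × 10⁻¹¹ m
v = Zαc/n = 6·0.00730·3.00 × 10⁸/3 = 4.38 × 10⁶ m/s
T = 2πr/v = 1.14 × 10⁻¹⁶ s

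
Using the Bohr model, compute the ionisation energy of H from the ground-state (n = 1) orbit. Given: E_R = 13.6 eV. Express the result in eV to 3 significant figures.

13.6 eV

E_n = −E_R·Z²/n² = −13.6 × 1²/1² eV = -13.6 eV
Ionisation energy = −E_n = 13.6 eV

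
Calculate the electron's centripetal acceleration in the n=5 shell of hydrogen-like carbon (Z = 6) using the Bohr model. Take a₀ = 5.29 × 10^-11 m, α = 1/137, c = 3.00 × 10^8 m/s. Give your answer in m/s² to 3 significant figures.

r = n²a₀/Z = 2.20 × 10^-10 m, v = Zαc/n = 2.63 × 10^6 m/s
a = v²/r = (2.63 × 10^6)² / 2.20 × 10^-10 = 3.13 × 10^22 m/s²

3.13 × 10^22 m/s²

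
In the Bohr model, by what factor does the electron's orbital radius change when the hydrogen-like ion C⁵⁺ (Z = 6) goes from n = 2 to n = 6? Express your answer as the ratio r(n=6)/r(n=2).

9

r ∝ Z^-1 · n^2; with Z fixed, r ∝ n^2.
r(n=6)/r(n=2) = (6/2)^2 = 9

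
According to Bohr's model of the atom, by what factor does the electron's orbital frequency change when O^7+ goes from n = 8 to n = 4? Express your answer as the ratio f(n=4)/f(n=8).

f ∝ Z^2 · n^-3; with Z fixed, f ∝ n^-3.
f(n=4)/f(n=8) = (4/8)^-3 = 8

8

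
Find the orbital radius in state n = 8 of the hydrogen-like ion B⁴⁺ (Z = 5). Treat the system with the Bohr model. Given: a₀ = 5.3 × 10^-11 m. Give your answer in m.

6.8 × 10^-10 m

r_n = n²a₀/Z = 8² × 5.3 × 10^-11 / 5
    = 64 × 5.3 × 10^-11 / 5 = 6.8 × 10^-10 m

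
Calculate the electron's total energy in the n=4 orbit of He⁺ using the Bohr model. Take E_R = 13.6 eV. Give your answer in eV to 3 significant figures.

-3.40 eV

E_n = −E_R·Z²/n² = −13.6 × 2²/4² = -3.40 eV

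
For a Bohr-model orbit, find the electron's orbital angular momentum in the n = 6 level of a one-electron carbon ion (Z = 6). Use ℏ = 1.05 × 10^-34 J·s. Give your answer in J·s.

6.30 × 10^-34 J·s

L_n = nℏ = 6 × 1.05 × 10^-34 = 6.30 × 10^-34 J·s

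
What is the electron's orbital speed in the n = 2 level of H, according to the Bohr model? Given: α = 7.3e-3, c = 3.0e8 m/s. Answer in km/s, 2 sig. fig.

1100 km/s

v_n = Zαc/n = 1 × 0.0073 × 3.0e8 / 2
    = 1100 km/s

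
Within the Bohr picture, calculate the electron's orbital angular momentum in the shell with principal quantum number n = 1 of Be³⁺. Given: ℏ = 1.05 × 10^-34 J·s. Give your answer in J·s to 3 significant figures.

1.05 × 10^-34 J·s

L_n = nℏ = 1 × 1.05 × 10^-34 = 1.05 × 10^-34 J·s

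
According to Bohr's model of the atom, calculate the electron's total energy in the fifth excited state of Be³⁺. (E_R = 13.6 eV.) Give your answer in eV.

-6.04 eV

E_n = −E_R·Z²/n² = −13.6 × 4²/6² = -6.04 eV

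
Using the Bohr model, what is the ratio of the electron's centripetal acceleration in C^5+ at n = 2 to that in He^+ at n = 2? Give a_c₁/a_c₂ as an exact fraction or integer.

27

a_c ∝ Z^3 · n^-4
a_c₁/a_c₂ = (6/2)^3 · (2/2)^-4 = 27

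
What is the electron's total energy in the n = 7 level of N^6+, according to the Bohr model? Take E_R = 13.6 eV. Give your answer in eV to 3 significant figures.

-13.6 eV

E_n = −E_R·Z²/n² = −13.6 × 7²/7² = -13.6 eV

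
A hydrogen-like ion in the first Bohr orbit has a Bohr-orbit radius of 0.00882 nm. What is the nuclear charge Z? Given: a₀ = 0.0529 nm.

6

r_n = n²a₀/Z ⇒ Z = n²a₀/r = 1² × 0.0529 / 0.00882 ≈ 6.00
Z = 6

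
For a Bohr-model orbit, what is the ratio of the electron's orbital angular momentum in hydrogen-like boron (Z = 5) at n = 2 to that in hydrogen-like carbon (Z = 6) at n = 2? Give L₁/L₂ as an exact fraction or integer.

1

L = nℏ is independent of Z.
L₁/L₂ = n₁/n₂ = 2/2 = 1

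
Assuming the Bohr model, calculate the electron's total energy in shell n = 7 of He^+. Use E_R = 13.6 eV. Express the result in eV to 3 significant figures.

E_n = −E_R·Z²/n² = −13.6 × 2²/7² = -1.11 eV

-1.11 eV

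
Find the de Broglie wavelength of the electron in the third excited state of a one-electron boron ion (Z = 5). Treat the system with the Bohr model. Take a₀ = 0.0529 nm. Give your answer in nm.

The Bohr quantisation condition is nλ = 2πr_n.
r_n = n²a₀/Z = 0.169 nm
λ = 2πr_n/n = 2π·0.169/4 = 0.266 nm

0.266 nm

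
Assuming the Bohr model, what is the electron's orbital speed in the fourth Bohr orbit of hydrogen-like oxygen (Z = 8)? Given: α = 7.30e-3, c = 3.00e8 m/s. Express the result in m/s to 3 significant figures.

v_n = Zαc/n = 8 × 0.00730 × 3.00e8 / 4
    = 4.38e6 m/s

4.38e6 m/s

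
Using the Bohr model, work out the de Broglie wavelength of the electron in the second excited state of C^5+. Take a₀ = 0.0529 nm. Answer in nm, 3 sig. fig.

0.166 nm

The Bohr quantisation condition is nλ = 2πr_n.
r_n = n²a₀/Z = 0.0794 nm
λ = 2πr_n/n = 2π·0.0794/3 = 0.166 nm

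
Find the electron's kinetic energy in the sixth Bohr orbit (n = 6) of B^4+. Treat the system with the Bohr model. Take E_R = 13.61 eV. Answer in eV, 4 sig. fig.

For a Coulomb orbit the virial theorem gives K = −E_n.
E_n = −E_R·Z²/n², so K = E_R·Z²/n² = 13.61 × 5²/6² = 9.451 eV

9.451 eV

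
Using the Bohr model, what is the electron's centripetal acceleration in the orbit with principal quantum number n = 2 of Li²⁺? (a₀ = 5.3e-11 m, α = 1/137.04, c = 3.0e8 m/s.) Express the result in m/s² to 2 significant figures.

1.5e23 m/s²

r = n²a₀/Z = 7.1e-11 m, v = Zαc/n = 3.3e6 m/s
a = v²/r = (3.3e6)² / 7.1e-11 = 1.5e23 m/s²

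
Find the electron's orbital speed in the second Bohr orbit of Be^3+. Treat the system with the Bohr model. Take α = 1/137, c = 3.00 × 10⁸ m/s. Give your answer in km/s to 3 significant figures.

4380 km/s

v_n = Zαc/n = 4 × 0.00730 × 3.00 × 10⁸ / 2
    = 4380 km/s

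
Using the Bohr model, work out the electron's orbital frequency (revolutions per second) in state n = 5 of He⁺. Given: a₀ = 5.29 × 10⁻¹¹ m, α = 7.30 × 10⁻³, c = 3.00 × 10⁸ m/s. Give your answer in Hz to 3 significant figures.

r = n²a₀/Z = 6.61 × 10⁻¹⁰ m, v = Zαc/n = 8.76 × 10⁵ m/s
f = v/(2πr) = 2.11 × 10¹⁴ Hz

2.11 × 10¹⁴ Hz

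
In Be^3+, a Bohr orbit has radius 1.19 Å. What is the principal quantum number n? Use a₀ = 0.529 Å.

r_n = n²a₀/Z ⇒ n² = rZ/a₀ = 1.19 × 4 / 0.529 ≈ 9.00
n = 3

3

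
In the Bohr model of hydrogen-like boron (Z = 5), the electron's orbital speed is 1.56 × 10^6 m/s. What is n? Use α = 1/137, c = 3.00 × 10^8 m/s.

7

v_n = Zαc/n ⇒ n = Zαc/v = 5 × 0.00730 × 3.00 × 10^8 / 1.56 × 10^6 ≈ 7.02
n = 7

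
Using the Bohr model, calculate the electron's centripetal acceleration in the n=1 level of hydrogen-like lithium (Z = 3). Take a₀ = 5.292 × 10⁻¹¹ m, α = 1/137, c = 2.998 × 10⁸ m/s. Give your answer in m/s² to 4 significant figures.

r = n²a₀/Z = 1.764 × 10⁻¹¹ m, v = Zαc/n = 6.565 × 10⁶ m/s
a = v²/r = (6.565 × 10⁶)² / 1.764 × 10⁻¹¹ = 2.443 × 10²⁴ m/s²

2.443 × 10²⁴ m/s²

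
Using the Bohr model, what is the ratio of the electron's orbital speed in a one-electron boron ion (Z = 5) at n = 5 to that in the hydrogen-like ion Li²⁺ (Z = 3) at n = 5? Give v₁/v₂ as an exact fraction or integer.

v ∝ Z^1 · n^-1
v₁/v₂ = (5/3)^1 · (5/5)^-1 = 5/3

5/3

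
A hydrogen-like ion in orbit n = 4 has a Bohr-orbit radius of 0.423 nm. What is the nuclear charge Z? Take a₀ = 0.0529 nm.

r_n = n²a₀/Z ⇒ Z = n²a₀/r = 4² × 0.0529 / 0.423 ≈ 2.00
Z = 2

2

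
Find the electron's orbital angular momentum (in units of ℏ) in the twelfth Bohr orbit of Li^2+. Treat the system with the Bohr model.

L_n = nℏ, so L/ℏ = n = 12.

12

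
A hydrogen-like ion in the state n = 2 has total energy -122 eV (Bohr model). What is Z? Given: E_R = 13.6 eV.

6

E_n = −E_R Z²/n² ⇒ Z² = −E_n n²/E_R = 122 × 2² / 13.6 ≈ 35.88
Z = 6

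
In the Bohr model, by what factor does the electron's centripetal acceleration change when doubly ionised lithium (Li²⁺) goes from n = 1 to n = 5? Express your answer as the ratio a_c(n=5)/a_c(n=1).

a_c ∝ Z^3 · n^-4; with Z fixed, a_c ∝ n^-4.
a_c(n=5)/a_c(n=1) = (5/1)^-4 = 1/625

1/625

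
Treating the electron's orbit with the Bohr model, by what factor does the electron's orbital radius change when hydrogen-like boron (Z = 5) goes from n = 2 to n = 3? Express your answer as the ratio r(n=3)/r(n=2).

9/4

r ∝ Z^-1 · n^2; with Z fixed, r ∝ n^2.
r(n=3)/r(n=2) = (3/2)^2 = 9/4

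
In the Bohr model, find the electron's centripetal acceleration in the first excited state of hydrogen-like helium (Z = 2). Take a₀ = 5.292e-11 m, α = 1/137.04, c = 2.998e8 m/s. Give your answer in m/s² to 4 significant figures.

r = n²a₀/Z = 1.058e-10 m, v = Zαc/n = 2.188e6 m/s
a = v²/r = (2.188e6)² / 1.058e-10 = 4.522e22 m/s²

4.522e22 m/s²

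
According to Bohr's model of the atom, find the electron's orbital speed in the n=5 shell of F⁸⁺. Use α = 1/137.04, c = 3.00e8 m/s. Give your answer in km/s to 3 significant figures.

3940 km/s

v_n = Zαc/n = 9 × 0.00730 × 3.00e8 / 5
    = 3940 km/s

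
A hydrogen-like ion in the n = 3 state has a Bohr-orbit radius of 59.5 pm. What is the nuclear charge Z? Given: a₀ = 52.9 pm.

r_n = n²a₀/Z ⇒ Z = n²a₀/r = 3² × 52.9 / 59.5 ≈ 8.00
Z = 8

8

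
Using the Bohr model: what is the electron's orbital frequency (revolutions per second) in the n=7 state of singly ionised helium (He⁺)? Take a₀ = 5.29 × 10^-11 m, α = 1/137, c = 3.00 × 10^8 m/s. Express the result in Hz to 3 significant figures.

7.68 × 10^13 Hz

r = n²a₀/Z = 1.30 × 10^-9 m, v = Zαc/n = 6.26 × 10^5 m/s
f = v/(2πr) = 7.68 × 10^13 Hz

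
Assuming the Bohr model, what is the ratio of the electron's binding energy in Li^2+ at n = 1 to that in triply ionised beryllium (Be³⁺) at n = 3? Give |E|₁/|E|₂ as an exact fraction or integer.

81/16

|E| ∝ Z^2 · n^-2
|E|₁/|E|₂ = (3/4)^2 · (1/3)^-2 = 81/16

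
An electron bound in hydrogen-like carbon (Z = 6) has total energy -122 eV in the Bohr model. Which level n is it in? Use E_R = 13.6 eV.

2

E_n = −E_R Z²/n² ⇒ n² = E_R Z²/(−E_n) = 13.6 × 6² / 122 ≈ 4.01
n = 2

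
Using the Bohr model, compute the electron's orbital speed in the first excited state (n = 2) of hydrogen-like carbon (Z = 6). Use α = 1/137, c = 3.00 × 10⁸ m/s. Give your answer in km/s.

v_n = Zαc/n = 6 × 0.00730 × 3.00 × 10⁸ / 2
    = 6570 km/s

6570 km/s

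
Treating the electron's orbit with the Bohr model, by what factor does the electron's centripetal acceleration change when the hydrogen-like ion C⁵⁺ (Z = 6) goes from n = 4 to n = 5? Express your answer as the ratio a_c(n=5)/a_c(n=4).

256/625

a_c ∝ Z^3 · n^-4; with Z fixed, a_c ∝ n^-4.
a_c(n=5)/a_c(n=4) = (5/4)^-4 = 256/625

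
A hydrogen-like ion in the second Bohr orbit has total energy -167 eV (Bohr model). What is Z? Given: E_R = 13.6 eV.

7

E_n = −E_R Z²/n² ⇒ Z² = −E_n n²/E_R = 167 × 2² / 13.6 ≈ 49.12
Z = 7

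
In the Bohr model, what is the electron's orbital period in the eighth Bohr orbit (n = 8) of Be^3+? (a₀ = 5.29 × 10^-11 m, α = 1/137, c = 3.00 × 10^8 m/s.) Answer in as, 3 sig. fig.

r = n²a₀/Z = 8²·5.29 × 10^-11/4 = 8.46 × 10^-10 m
v = Zαc/n = 4·0.00730·3.00 × 10^8/8 = 1.09 × 10^6 m/s
T = 2πr/v = 4.86 × 10^-15 s = 4860 as

4860 as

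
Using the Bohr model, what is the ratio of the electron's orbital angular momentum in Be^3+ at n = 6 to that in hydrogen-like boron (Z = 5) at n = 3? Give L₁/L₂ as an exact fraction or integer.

L = nℏ is independent of Z.
L₁/L₂ = n₁/n₂ = 6/3 = 2

2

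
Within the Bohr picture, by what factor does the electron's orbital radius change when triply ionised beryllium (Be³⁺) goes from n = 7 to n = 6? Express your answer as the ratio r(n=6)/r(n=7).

r ∝ Z^-1 · n^2; with Z fixed, r ∝ n^2.
r(n=6)/r(n=7) = (6/7)^2 = 36/49

36/49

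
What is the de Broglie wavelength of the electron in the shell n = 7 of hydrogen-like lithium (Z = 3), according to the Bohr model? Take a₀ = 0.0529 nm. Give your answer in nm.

The Bohr quantisation condition is nλ = 2πr_n.
r_n = n²a₀/Z = 0.864 nm
λ = 2πr_n/n = 2π·0.864/7 = 0.776 nm

0.776 nm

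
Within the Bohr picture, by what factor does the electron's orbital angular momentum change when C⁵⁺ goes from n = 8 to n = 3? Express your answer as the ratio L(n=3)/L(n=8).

3/8

L = nℏ depends only on n, so L ∝ n.
L(n=3)/L(n=8) = (3/8)^1 = 3/8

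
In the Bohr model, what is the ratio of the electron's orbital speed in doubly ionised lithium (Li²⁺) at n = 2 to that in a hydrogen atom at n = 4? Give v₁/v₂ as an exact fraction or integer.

6

v ∝ Z^1 · n^-1
v₁/v₂ = (3/1)^1 · (2/4)^-1 = 6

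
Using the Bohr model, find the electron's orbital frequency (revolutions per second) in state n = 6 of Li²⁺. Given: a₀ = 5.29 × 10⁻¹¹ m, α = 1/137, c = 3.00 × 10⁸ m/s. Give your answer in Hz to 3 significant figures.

2.75 × 10¹⁴ Hz

r = n²a₀/Z = 6.35 × 10⁻¹⁰ m, v = Zαc/n = 1.09 × 10⁶ m/s
f = v/(2πr) = 2.75 × 10¹⁴ Hz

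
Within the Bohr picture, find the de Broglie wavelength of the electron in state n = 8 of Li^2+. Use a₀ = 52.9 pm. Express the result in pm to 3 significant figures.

The Bohr quantisation condition is nλ = 2πr_n.
r_n = n²a₀/Z = 1130 pm
λ = 2πr_n/n = 2π·1130/8 = 886 pm

886 pm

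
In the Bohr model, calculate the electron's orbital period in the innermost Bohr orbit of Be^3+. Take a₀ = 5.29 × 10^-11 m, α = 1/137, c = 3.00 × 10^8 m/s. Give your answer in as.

9.49 as

r = n²a₀/Z = 1²·5.29 × 10^-11/4 = 1.32 × 10^-11 m
v = Zαc/n = 4·0.00730·3.00 × 10^8/1 = 8.76 × 10^6 m/s
T = 2πr/v = 9.49 × 10^-18 s = 9.49 as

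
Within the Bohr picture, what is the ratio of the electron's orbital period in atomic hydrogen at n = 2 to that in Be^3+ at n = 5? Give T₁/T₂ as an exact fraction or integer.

128/125

T ∝ Z^-2 · n^3
T₁/T₂ = (1/4)^-2 · (2/5)^3 = 128/125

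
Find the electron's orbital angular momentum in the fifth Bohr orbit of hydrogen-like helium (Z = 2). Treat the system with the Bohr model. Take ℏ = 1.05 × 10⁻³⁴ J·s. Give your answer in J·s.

5.25 × 10⁻³⁴ J·s

L_n = nℏ = 5 × 1.05 × 10⁻³⁴ = 5.25 × 10⁻³⁴ J·s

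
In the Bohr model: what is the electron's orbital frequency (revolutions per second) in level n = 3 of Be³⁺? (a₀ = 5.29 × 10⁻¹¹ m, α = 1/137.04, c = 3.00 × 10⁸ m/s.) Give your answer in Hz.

3.90 × 10¹⁵ Hz

r = n²a₀/Z = 1.19 × 10⁻¹⁰ m, v = Zαc/n = 2.92 × 10⁶ m/s
f = v/(2πr) = 3.90 × 10¹⁵ Hz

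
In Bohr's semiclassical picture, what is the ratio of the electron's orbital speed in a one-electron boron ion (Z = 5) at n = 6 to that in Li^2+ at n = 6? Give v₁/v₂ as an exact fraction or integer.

5/3

v ∝ Z^1 · n^-1
v₁/v₂ = (5/3)^1 · (6/6)^-1 = 5/3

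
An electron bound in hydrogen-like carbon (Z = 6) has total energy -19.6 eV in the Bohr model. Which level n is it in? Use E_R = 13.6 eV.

E_n = −E_R Z²/n² ⇒ n² = E_R Z²/(−E_n) = 13.6 × 6² / 19.6 ≈ 24.98
n = 5

5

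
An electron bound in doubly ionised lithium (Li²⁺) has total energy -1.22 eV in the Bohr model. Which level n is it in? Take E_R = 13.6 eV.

E_n = −E_R Z²/n² ⇒ n² = E_R Z²/(−E_n) = 13.6 × 3² / 1.22 ≈ 100.33
n = 10

10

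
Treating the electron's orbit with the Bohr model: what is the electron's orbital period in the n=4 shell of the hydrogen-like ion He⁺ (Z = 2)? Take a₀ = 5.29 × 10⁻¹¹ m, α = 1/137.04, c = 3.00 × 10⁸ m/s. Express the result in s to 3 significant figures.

r = n²a₀/Z = 4²·5.29 × 10⁻¹¹/2 = 4.23 × 10⁻¹⁰ m
v = Zαc/n = 2·0.00730·3.00 × 10⁸/4 = 1.09 × 10⁶ m/s
T = 2πr/v = 2.43 × 10⁻¹⁵ s

2.43 × 10⁻¹⁵ s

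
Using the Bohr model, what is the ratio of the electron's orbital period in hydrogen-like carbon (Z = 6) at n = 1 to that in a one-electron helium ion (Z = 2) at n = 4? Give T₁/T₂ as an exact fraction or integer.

1/576

T ∝ Z^-2 · n^3
T₁/T₂ = (6/2)^-2 · (1/4)^3 = 1/576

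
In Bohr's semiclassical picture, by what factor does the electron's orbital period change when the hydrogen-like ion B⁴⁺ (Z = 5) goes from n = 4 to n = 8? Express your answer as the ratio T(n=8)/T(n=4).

8

T ∝ Z^-2 · n^3; with Z fixed, T ∝ n^3.
T(n=8)/T(n=4) = (8/4)^3 = 8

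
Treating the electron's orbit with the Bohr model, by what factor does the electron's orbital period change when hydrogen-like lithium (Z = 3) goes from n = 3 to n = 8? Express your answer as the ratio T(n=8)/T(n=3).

T ∝ Z^-2 · n^3; with Z fixed, T ∝ n^3.
T(n=8)/T(n=3) = (8/3)^3 = 512/27

512/27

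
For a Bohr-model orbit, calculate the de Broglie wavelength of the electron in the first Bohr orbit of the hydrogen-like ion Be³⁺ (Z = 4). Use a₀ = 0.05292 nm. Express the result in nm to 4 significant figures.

The Bohr quantisation condition is nλ = 2πr_n.
r_n = n²a₀/Z = 0.01323 nm
λ = 2πr_n/n = 2π·0.01323/1 = 0.08313 nm

0.08313 nm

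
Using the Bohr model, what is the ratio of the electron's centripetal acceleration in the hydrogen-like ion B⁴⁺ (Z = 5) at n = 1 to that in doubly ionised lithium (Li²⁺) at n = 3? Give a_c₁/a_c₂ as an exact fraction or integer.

a_c ∝ Z^3 · n^-4
a_c₁/a_c₂ = (5/3)^3 · (1/3)^-4 = 375

375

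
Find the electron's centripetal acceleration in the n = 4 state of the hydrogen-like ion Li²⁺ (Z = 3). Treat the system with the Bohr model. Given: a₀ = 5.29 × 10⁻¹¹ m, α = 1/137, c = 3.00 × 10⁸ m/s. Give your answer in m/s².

9.56 × 10²¹ m/s²

r = n²a₀/Z = 2.82 × 10⁻¹⁰ m, v = Zαc/n = 1.64 × 10⁶ m/s
a = v²/r = (1.64 × 10⁶)² / 2.82 × 10⁻¹⁰ = 9.56 × 10²¹ m/s²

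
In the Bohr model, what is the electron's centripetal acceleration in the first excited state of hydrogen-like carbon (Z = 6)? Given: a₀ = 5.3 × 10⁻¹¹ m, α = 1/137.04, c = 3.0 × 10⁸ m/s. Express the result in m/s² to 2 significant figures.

r = n²a₀/Z = 3.5 × 10⁻¹¹ m, v = Zαc/n = 6.6 × 10⁶ m/s
a = v²/r = (6.6 × 10⁶)² / 3.5 × 10⁻¹¹ = 1.2 × 10²⁴ m/s²

1.2 × 10²⁴ m/s²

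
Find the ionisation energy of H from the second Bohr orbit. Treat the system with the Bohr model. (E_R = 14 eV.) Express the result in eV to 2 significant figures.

3.5 eV

E_n = −E_R·Z²/n² = −14 × 1²/2² eV = -3.5 eV
Ionisation energy = −E_n = 3.5 eV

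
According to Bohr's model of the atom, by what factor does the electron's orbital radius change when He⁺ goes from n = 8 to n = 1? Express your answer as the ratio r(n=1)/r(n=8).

r ∝ Z^-1 · n^2; with Z fixed, r ∝ n^2.
r(n=1)/r(n=8) = (1/8)^2 = 1/64

1/64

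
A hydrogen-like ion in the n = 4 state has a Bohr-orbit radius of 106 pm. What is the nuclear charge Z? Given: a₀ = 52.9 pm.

r_n = n²a₀/Z ⇒ Z = n²a₀/r = 4² × 52.9 / 106 ≈ 7.98
Z = 8

8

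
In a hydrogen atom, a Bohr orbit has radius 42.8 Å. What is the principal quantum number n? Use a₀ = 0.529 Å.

9

r_n = n²a₀/Z ⇒ n² = rZ/a₀ = 42.8 × 1 / 0.529 ≈ 80.91
n = 9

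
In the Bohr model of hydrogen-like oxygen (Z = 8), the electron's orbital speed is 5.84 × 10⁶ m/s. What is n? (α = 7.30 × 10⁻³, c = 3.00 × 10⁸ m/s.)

3

v_n = Zαc/n ⇒ n = Zαc/v = 8 × 0.00730 × 3.00 × 10⁸ / 5.84 × 10⁶ ≈ 3.00
n = 3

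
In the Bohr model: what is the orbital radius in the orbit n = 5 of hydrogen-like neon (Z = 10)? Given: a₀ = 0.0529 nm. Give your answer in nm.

r_n = n²a₀/Z = 5² × 0.0529 / 10
    = 25 × 0.0529 / 10 = 0.132 nm

0.132 nm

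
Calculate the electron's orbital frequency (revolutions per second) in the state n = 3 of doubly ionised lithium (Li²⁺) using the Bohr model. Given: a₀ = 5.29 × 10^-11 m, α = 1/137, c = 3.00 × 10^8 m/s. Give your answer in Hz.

2.20 × 10^15 Hz

r = n²a₀/Z = 1.59 × 10^-10 m, v = Zαc/n = 2.19 × 10^6 m/s
f = v/(2πr) = 2.20 × 10^15 Hz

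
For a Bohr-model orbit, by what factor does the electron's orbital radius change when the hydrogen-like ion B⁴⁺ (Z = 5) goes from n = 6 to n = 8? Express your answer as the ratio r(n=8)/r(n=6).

16/9

r ∝ Z^-1 · n^2; with Z fixed, r ∝ n^2.
r(n=8)/r(n=6) = (8/6)^2 = 16/9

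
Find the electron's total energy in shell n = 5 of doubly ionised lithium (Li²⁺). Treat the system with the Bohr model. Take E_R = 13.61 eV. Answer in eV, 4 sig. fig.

-4.900 eV

E_n = −E_R·Z²/n² = −13.61 × 3²/5² = -4.900 eV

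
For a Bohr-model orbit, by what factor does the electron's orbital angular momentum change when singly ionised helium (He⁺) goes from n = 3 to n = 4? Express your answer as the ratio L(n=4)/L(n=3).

L = nℏ depends only on n, so L ∝ n.
L(n=4)/L(n=3) = (4/3)^1 = 4/3

4/3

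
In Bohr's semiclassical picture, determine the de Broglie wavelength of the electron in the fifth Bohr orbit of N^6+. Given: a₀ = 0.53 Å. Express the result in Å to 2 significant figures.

2.4 Å

The Bohr quantisation condition is nλ = 2πr_n.
r_n = n²a₀/Z = 1.9 Å
λ = 2πr_n/n = 2π·1.9/5 = 2.4 Å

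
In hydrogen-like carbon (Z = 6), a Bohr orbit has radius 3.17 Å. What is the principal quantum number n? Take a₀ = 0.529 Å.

6

r_n = n²a₀/Z ⇒ n² = rZ/a₀ = 3.17 × 6 / 0.529 ≈ 35.95
n = 6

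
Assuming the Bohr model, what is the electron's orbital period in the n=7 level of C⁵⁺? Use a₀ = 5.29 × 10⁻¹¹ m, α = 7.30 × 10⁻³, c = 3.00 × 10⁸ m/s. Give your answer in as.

r = n²a₀/Z = 7²·5.29 × 10⁻¹¹/6 = 4.32 × 10⁻¹⁰ m
v = Zαc/n = 6·0.00730·3.00 × 10⁸/7 = 1.88 × 10⁶ m/s
T = 2πr/v = 1.45 × 10⁻¹⁵ s = 1450 as

1450 as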